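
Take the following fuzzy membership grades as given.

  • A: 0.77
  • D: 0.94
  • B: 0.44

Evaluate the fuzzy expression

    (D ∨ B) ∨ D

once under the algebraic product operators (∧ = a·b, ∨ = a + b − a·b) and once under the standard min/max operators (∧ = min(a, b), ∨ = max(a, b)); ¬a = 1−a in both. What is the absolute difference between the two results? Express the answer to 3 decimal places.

Under algebraic product:
  D ∨ B = a + b − a·b on (0.9400, 0.4400) = 0.9664
  (D ∨ B) ∨ D = a + b − a·b on (0.9664, 0.9400) = 0.9980
  → value = 0.9980
Under standard min/max:
  D ∨ B = max(a, b) on (0.94, 0.44) = 0.94
  (D ∨ B) ∨ D = max(a, b) on (0.94, 0.94) = 0.94
  → value = 0.9400
|0.9980 − 0.9400| = 0.058

0.058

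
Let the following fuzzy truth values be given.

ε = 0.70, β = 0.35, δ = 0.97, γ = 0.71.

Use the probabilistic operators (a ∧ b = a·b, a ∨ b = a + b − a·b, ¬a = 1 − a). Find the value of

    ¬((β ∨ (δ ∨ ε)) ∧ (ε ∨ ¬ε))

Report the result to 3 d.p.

0.215

δ ∨ ε = a + b − a·b on (0.9700, 0.7000) = 0.9910
β ∨ (δ ∨ ε) = a + b − a·b on (0.3500, 0.9910) = 0.9941
¬ε = 1 − 0.7000 = 0.3000
ε ∨ ¬ε = a + b − a·b on (0.7000, 0.3000) = 0.7900
(β ∨ (δ ∨ ε)) ∧ (ε ∨ ¬ε) = a·b on (0.9941, 0.7900) = 0.7854
¬((β ∨ (δ ∨ ε)) ∧ (ε ∨ ¬ε)) = 1 − 0.7854 = 0.2146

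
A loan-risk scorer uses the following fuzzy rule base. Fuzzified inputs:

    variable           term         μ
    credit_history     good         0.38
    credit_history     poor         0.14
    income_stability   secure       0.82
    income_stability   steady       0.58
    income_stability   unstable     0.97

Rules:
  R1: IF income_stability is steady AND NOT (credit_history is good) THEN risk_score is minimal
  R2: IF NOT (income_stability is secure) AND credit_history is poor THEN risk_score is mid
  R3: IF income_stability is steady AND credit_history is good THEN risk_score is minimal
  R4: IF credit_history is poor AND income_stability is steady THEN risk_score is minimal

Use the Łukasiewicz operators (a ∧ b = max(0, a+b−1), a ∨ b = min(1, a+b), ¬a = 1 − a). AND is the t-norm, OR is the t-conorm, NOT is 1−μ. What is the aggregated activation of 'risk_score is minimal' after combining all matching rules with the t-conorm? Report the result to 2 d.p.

R1: steady=0.58, ¬good=1−0.38=0.62; AND[max(0, a+b−1)] → w = 0.20
R2: ¬secure=1−0.82=0.18, poor=0.14; AND[max(0, a+b−1)] → w = 0.00
R3: steady=0.58, good=0.38; AND[max(0, a+b−1)] → w = 0.00
R4: poor=0.14, steady=0.58; AND[max(0, a+b−1)] → w = 0.00
Rules with consequent 'minimal': {R1, R3, R4} → strengths 0.20, 0.00, 0.00
Aggregate via t-conorm [min(1, a+b)]: 0.20

0.20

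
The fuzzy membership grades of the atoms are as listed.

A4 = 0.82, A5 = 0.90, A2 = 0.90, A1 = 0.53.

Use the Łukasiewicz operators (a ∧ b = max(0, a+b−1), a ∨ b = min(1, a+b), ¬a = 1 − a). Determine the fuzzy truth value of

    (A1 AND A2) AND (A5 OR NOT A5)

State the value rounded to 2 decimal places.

0.43

A1 AND A2 = max(0, a+b−1) on (0.53, 0.90) = 0.43
NOT A5 = 1 − 0.90 = 0.10
A5 OR NOT A5 = min(1, a+b) on (0.90, 0.10) = 1.00
(A1 AND A2) AND (A5 OR NOT A5) = max(0, a+b−1) on (0.43, 1.00) = 0.43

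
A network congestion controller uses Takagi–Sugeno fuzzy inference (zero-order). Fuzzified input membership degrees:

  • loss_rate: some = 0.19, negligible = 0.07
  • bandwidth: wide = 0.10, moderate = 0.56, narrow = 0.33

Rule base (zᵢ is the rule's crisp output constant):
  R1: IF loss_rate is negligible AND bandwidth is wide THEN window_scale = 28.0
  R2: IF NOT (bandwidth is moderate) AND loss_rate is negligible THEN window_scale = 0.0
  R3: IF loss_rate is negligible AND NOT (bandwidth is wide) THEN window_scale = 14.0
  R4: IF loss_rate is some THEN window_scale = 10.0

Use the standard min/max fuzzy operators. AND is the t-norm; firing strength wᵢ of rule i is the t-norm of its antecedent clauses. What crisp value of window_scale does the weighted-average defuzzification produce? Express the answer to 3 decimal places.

12.100

R1 (z=28.0): negligible=0.07, wide=0.10; AND[min(a, b)] → w = 0.07
R2 (z=0.0): ¬moderate=1−0.56=0.44, negligible=0.07; AND[min(a, b)] → w = 0.07
R3 (z=14.0): negligible=0.07, ¬wide=1−0.10=0.90; AND[min(a, b)] → w = 0.07
R4 (z=10.0): some=0.19 → w = 0.19
Weighted average = (0.07·28.0 + 0.07·0.0 + 0.07·14.0 + 0.19·10.0) / (0.07 + 0.07 + 0.07 + 0.19)
  = 4.8400 / 0.4000 = 12.100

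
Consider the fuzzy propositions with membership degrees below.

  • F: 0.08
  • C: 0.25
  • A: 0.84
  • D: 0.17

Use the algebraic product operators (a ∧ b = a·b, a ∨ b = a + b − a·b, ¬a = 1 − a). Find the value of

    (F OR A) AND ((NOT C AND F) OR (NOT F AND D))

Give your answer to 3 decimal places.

F OR A = a + b − a·b on (0.0800, 0.8400) = 0.8528
NOT C = 1 − 0.2500 = 0.7500
NOT C AND F = a·b on (0.7500, 0.0800) = 0.0600
NOT F = 1 − 0.0800 = 0.9200
NOT F AND D = a·b on (0.9200, 0.1700) = 0.1564
(NOT C AND F) OR (NOT F AND D) = a + b − a·b on (0.0600, 0.1564) = 0.2070
(F OR A) AND ((NOT C AND F) OR (NOT F AND D)) = a·b on (0.8528, 0.2070) = 0.1765

0.177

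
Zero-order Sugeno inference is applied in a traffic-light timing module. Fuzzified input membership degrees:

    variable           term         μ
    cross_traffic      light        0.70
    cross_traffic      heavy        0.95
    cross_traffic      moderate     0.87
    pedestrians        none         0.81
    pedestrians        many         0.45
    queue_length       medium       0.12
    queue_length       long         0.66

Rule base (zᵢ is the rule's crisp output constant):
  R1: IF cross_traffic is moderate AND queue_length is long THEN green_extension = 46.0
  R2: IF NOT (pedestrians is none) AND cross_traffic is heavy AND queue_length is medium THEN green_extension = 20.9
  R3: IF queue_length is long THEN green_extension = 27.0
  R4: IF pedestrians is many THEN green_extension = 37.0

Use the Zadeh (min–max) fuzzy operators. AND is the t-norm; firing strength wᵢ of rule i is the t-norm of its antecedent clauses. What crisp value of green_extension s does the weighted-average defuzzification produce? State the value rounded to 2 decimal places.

R1 (z=46.0): moderate=0.87, long=0.66; AND[min(a, b)] → w = 0.66
R2 (z=20.9): ¬none=1−0.81=0.19, heavy=0.95, medium=0.12; AND[min(a, b)] → w = 0.12
R3 (z=27.0): long=0.66 → w = 0.66
R4 (z=37.0): many=0.45 → w = 0.45
Weighted average = (0.66·46.0 + 0.12·20.9 + 0.66·27.0 + 0.45·37.0) / (0.66 + 0.12 + 0.66 + 0.45)
  = 67.3380 / 1.8900 = 35.63

35.63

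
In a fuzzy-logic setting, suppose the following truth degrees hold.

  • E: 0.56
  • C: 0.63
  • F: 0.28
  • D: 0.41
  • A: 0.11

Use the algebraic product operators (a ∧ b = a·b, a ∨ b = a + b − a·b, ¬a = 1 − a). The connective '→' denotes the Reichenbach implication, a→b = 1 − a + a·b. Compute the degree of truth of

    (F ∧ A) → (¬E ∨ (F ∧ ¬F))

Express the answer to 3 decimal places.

F ∧ A = a·b on (0.2800, 0.1100) = 0.0308
¬E = 1 − 0.5600 = 0.4400
¬F = 1 − 0.2800 = 0.7200
F ∧ ¬F = a·b on (0.2800, 0.7200) = 0.2016
¬E ∨ (F ∧ ¬F) = a + b − a·b on (0.4400, 0.2016) = 0.5529
(F ∧ A) → (¬E ∨ (F ∧ ¬F))  [Reichenbach: 1 − a + a·b] with a=0.0308, b=0.5529 → 0.9862

0.986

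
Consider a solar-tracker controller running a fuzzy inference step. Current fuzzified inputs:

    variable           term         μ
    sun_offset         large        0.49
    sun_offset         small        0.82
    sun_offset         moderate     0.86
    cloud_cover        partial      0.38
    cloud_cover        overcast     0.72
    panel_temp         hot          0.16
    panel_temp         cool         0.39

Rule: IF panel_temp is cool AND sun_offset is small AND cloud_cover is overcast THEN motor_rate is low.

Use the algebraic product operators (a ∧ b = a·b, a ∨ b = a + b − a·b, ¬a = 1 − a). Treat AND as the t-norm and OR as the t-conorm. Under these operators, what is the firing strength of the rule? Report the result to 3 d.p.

0.230

firing strength: cool=0.39, small=0.82, overcast=0.72; AND[a·b] → w = 0.2303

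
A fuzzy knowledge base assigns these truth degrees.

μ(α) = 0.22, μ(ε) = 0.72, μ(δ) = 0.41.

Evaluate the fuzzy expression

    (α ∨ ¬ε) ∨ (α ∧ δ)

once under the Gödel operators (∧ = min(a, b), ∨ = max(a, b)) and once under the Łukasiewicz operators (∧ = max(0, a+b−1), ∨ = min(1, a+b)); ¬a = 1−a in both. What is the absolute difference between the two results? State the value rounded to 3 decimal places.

Under Gödel:
  ¬ε = 1 − 0.72 = 0.28
  α ∨ ¬ε = max(a, b) on (0.22, 0.28) = 0.28
  α ∧ δ = min(a, b) on (0.22, 0.41) = 0.22
  (α ∨ ¬ε) ∨ (α ∧ δ) = max(a, b) on (0.28, 0.22) = 0.28
  → value = 0.2800
Under Łukasiewicz:
  ¬ε = 1 − 0.72 = 0.28
  α ∨ ¬ε = min(1, a+b) on (0.22, 0.28) = 0.50
  α ∧ δ = max(0, a+b−1) on (0.22, 0.41) = 0.00
  (α ∨ ¬ε) ∨ (α ∧ δ) = min(1, a+b) on (0.50, 0.00) = 0.50
  → value = 0.5000
|0.2800 − 0.5000| = 0.220

0.220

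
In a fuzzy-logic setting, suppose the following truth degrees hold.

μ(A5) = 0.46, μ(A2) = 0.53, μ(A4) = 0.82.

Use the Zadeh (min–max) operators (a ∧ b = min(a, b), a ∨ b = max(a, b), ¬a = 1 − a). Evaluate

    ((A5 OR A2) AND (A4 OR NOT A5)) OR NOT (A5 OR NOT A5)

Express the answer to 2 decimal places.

0.53

A5 OR A2 = max(a, b) on (0.46, 0.53) = 0.53
NOT A5 = 1 − 0.46 = 0.54
A4 OR NOT A5 = max(a, b) on (0.82, 0.54) = 0.82
(A5 OR A2) AND (A4 OR NOT A5) = min(a, b) on (0.53, 0.82) = 0.53
NOT A5 = 1 − 0.46 = 0.54
A5 OR NOT A5 = max(a, b) on (0.46, 0.54) = 0.54
NOT (A5 OR NOT A5) = 1 − 0.54 = 0.46
((A5 OR A2) AND (A4 OR NOT A5)) OR NOT (A5 OR NOT A5) = max(a, b) on (0.53, 0.46) = 0.53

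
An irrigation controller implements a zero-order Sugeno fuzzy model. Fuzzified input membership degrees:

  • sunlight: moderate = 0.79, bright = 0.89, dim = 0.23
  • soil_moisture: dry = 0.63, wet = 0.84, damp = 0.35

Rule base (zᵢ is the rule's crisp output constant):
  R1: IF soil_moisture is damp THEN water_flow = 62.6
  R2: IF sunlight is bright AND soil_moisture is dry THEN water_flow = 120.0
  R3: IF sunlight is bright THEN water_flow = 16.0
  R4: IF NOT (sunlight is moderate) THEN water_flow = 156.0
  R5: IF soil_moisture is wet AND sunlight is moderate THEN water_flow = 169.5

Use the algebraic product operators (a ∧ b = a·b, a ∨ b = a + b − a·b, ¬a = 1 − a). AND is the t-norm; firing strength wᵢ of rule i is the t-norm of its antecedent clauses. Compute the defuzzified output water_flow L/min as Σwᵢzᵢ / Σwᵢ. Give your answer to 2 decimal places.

92.99

R1 (z=62.6): damp=0.35 → w = 0.3500
R2 (z=120.0): bright=0.89, dry=0.63; AND[a·b] → w = 0.5607
R3 (z=16.0): bright=0.89 → w = 0.8900
R4 (z=156.0): ¬moderate=1−0.79=0.21 → w = 0.2100
R5 (z=169.5): wet=0.84, moderate=0.79; AND[a·b] → w = 0.6636
Weighted average = (0.3500·62.6 + 0.5607·120.0 + 0.8900·16.0 + 0.2100·156.0 + 0.6636·169.5) / (0.3500 + 0.5607 + 0.8900 + 0.2100 + 0.6636)
  = 248.6742 / 2.6743 = 92.99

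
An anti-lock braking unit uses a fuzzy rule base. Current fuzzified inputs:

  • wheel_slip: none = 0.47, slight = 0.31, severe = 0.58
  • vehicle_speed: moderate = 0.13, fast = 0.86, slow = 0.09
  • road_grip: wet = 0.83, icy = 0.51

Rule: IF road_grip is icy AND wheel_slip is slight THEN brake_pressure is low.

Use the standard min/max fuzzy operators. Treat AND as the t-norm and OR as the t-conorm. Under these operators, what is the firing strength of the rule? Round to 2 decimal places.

firing strength: icy=0.51, slight=0.31; AND[min(a, b)] → w = 0.31

0.31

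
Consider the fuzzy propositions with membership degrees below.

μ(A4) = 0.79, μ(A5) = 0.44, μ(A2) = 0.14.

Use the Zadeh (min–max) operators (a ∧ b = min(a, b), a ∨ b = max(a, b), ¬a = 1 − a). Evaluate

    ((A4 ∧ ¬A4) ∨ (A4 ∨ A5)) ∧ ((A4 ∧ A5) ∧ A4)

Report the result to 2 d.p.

¬A4 = 1 − 0.79 = 0.21
A4 ∧ ¬A4 = min(a, b) on (0.79, 0.21) = 0.21
A4 ∨ A5 = max(a, b) on (0.79, 0.44) = 0.79
(A4 ∧ ¬A4) ∨ (A4 ∨ A5) = max(a, b) on (0.21, 0.79) = 0.79
A4 ∧ A5 = min(a, b) on (0.79, 0.44) = 0.44
(A4 ∧ A5) ∧ A4 = min(a, b) on (0.44, 0.79) = 0.44
((A4 ∧ ¬A4) ∨ (A4 ∨ A5)) ∧ ((A4 ∧ A5) ∧ A4) = min(a, b) on (0.79, 0.44) = 0.44

0.44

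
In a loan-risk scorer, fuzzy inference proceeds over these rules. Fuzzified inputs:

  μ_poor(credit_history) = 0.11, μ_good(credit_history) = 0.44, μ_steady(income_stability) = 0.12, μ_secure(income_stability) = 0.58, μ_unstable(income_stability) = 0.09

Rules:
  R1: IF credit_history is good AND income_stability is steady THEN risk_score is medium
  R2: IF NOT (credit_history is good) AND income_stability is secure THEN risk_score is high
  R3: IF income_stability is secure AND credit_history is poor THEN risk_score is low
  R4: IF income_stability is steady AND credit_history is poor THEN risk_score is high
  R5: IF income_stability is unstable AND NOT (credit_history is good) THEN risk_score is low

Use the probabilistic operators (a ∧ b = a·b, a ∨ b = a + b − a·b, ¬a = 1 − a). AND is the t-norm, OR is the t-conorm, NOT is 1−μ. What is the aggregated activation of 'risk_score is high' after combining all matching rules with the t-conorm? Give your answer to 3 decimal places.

R1: good=0.44, steady=0.12; AND[a·b] → w = 0.0528
R2: ¬good=1−0.44=0.56, secure=0.58; AND[a·b] → w = 0.3248
R3: secure=0.58, poor=0.11; AND[a·b] → w = 0.0638
R4: steady=0.12, poor=0.11; AND[a·b] → w = 0.0132
R5: unstable=0.09, ¬good=1−0.44=0.56; AND[a·b] → w = 0.0504
Rules with consequent 'high': {R2, R4} → strengths 0.3248, 0.0132
Aggregate via t-conorm [a + b − a·b]: 0.3337

0.334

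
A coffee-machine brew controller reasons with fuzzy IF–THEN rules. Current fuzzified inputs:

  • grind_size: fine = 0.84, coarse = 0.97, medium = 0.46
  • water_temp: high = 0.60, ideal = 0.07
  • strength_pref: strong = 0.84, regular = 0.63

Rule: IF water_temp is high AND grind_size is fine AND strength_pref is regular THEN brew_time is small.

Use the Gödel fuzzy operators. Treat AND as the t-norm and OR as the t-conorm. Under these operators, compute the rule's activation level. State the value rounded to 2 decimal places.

firing strength: high=0.60, fine=0.84, regular=0.63; AND[min(a, b)] → w = 0.60

0.60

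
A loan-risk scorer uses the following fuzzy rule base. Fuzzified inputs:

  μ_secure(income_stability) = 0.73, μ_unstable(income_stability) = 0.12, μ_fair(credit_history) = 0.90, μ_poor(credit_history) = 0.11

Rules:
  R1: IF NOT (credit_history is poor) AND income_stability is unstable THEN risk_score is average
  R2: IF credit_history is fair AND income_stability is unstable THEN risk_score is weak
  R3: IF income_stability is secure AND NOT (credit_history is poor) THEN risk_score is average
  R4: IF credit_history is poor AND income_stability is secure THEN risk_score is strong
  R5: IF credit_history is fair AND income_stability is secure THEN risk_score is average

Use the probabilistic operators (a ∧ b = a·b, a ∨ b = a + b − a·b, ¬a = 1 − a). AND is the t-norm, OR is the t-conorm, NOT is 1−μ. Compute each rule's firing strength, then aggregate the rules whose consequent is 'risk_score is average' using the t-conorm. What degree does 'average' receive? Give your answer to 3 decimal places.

R1: ¬poor=1−0.11=0.89, unstable=0.12; AND[a·b] → w = 0.1068
R2: fair=0.90, unstable=0.12; AND[a·b] → w = 0.1080
R3: secure=0.73, ¬poor=1−0.11=0.89; AND[a·b] → w = 0.6497
R4: poor=0.11, secure=0.73; AND[a·b] → w = 0.0803
R5: fair=0.90, secure=0.73; AND[a·b] → w = 0.6570
Rules with consequent 'average': {R1, R3, R5} → strengths 0.1068, 0.6497, 0.6570
Aggregate via t-conorm [a + b − a·b]: 0.8927

0.893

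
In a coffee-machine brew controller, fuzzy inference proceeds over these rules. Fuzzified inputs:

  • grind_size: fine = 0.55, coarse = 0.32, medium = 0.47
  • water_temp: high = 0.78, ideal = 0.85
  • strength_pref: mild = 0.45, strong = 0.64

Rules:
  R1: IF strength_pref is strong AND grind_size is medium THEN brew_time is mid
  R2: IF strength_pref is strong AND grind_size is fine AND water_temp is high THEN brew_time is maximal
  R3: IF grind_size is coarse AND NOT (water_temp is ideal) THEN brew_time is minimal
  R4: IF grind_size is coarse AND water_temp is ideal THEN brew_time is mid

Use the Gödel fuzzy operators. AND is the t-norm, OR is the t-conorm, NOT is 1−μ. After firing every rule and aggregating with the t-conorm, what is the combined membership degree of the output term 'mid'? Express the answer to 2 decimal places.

R1: strong=0.64, medium=0.47; AND[min(a, b)] → w = 0.47
R2: strong=0.64, fine=0.55, high=0.78; AND[min(a, b)] → w = 0.55
R3: coarse=0.32, ¬ideal=1−0.85=0.15; AND[min(a, b)] → w = 0.15
R4: coarse=0.32, ideal=0.85; AND[min(a, b)] → w = 0.32
Rules with consequent 'mid': {R1, R4} → strengths 0.47, 0.32
Aggregate via t-conorm [max(a, b)]: 0.47

0.47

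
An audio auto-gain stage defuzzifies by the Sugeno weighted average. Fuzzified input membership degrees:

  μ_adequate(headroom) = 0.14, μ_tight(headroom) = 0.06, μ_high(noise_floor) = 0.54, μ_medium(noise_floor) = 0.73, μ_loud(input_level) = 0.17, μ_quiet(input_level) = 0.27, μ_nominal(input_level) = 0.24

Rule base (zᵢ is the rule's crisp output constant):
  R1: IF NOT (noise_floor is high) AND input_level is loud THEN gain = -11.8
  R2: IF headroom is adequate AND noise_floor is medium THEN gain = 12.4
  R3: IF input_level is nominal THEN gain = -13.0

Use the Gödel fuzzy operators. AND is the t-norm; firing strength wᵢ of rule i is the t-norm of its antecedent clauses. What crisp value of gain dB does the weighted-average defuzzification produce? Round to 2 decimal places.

-6.16

R1 (z=-11.8): ¬high=1−0.54=0.46, loud=0.17; AND[min(a, b)] → w = 0.17
R2 (z=12.4): adequate=0.14, medium=0.73; AND[min(a, b)] → w = 0.14
R3 (z=-13.0): nominal=0.24 → w = 0.24
Weighted average = (0.17·-11.8 + 0.14·12.4 + 0.24·-13.0) / (0.17 + 0.14 + 0.24)
  = -3.3900 / 0.5500 = -6.16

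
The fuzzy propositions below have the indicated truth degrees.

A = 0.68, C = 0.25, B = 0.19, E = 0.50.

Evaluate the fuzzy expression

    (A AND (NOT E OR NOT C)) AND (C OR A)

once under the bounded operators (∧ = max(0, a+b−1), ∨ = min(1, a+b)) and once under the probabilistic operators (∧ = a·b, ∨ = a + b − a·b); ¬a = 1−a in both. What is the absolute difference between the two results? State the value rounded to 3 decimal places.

Under bounded:
  NOT E = 1 − 0.50 = 0.50
  NOT C = 1 − 0.25 = 0.75
  NOT E OR NOT C = min(1, a+b) on (0.50, 0.75) = 1.00
  A AND (NOT E OR NOT C) = max(0, a+b−1) on (0.68, 1.00) = 0.68
  C OR A = min(1, a+b) on (0.25, 0.68) = 0.93
  (A AND (NOT E OR NOT C)) AND (C OR A) = max(0, a+b−1) on (0.68, 0.93) = 0.61
  → value = 0.6100
Under probabilistic:
  NOT E = 1 − 0.5000 = 0.5000
  NOT C = 1 − 0.2500 = 0.7500
  NOT E OR NOT C = a + b − a·b on (0.5000, 0.7500) = 0.8750
  A AND (NOT E OR NOT C) = a·b on (0.6800, 0.8750) = 0.5950
  C OR A = a + b − a·b on (0.2500, 0.6800) = 0.7600
  (A AND (NOT E OR NOT C)) AND (C OR A) = a·b on (0.5950, 0.7600) = 0.4522
  → value = 0.4522
|0.6100 − 0.4522| = 0.158

0.158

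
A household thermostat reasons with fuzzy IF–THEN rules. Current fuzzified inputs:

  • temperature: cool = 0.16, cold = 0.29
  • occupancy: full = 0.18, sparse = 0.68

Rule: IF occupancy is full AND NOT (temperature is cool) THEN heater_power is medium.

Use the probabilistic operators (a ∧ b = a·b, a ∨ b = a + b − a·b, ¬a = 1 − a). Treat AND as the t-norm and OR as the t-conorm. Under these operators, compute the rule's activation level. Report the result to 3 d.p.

0.151

firing strength: full=0.18, ¬cool=1−0.16=0.84; AND[a·b] → w = 0.1512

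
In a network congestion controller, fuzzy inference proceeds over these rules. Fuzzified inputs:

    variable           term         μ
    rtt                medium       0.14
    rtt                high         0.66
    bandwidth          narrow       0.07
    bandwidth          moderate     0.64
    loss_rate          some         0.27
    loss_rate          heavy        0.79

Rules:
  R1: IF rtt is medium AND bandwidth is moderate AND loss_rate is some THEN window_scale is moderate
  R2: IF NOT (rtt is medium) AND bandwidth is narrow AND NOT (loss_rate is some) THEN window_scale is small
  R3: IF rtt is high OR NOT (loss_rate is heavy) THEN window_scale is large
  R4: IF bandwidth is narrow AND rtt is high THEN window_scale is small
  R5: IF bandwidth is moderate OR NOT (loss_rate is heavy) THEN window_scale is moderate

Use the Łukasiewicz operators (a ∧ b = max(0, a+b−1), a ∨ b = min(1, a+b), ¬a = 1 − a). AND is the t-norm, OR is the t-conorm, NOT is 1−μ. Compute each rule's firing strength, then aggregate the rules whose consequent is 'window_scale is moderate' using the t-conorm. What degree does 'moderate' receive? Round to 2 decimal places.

0.85

R1: medium=0.14, moderate=0.64, some=0.27; AND[max(0, a+b−1)] → w = 0.00
R2: ¬medium=1−0.14=0.86, narrow=0.07, ¬some=1−0.27=0.73; AND[max(0, a+b−1)] → w = 0.00
R3: high=0.66, ¬heavy=1−0.79=0.21; OR[min(1, a+b)] → w = 0.87
R4: narrow=0.07, high=0.66; AND[max(0, a+b−1)] → w = 0.00
R5: moderate=0.64, ¬heavy=1−0.79=0.21; OR[min(1, a+b)] → w = 0.85
Rules with consequent 'moderate': {R1, R5} → strengths 0.00, 0.85
Aggregate via t-conorm [min(1, a+b)]: 0.85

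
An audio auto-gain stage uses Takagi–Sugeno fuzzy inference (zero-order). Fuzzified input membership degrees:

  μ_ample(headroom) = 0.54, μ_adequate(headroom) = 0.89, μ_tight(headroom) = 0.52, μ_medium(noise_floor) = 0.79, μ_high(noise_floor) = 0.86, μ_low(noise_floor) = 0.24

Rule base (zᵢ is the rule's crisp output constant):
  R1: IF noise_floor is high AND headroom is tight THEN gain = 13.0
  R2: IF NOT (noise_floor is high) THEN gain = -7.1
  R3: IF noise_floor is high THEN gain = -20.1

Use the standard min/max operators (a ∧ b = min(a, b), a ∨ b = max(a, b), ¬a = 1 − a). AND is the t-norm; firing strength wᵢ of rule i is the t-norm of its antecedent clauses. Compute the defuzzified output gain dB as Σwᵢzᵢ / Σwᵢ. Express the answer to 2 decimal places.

-7.58

R1 (z=13.0): high=0.86, tight=0.52; AND[min(a, b)] → w = 0.52
R2 (z=-7.1): ¬high=1−0.86=0.14 → w = 0.14
R3 (z=-20.1): high=0.86 → w = 0.86
Weighted average = (0.52·13.0 + 0.14·-7.1 + 0.86·-20.1) / (0.52 + 0.14 + 0.86)
  = -11.5200 / 1.5200 = -7.58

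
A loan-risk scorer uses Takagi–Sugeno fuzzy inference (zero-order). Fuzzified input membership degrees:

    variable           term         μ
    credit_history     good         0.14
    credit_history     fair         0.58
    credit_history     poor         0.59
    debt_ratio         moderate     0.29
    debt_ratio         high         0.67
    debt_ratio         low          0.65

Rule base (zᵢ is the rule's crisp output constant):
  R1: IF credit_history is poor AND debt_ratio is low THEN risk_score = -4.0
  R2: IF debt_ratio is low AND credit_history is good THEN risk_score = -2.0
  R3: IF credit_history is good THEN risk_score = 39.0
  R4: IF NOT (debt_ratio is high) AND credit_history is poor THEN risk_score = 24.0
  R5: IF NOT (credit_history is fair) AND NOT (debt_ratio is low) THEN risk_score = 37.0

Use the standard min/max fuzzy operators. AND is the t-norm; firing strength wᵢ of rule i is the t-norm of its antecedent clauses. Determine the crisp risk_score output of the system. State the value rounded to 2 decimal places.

15.28

R1 (z=-4.0): poor=0.59, low=0.65; AND[min(a, b)] → w = 0.59
R2 (z=-2.0): low=0.65, good=0.14; AND[min(a, b)] → w = 0.14
R3 (z=39.0): good=0.14 → w = 0.14
R4 (z=24.0): ¬high=1−0.67=0.33, poor=0.59; AND[min(a, b)] → w = 0.33
R5 (z=37.0): ¬fair=1−0.58=0.42, ¬low=1−0.65=0.35; AND[min(a, b)] → w = 0.35
Weighted average = (0.59·-4.0 + 0.14·-2.0 + 0.14·39.0 + 0.33·24.0 + 0.35·37.0) / (0.59 + 0.14 + 0.14 + 0.33 + 0.35)
  = 23.6900 / 1.5500 = 15.28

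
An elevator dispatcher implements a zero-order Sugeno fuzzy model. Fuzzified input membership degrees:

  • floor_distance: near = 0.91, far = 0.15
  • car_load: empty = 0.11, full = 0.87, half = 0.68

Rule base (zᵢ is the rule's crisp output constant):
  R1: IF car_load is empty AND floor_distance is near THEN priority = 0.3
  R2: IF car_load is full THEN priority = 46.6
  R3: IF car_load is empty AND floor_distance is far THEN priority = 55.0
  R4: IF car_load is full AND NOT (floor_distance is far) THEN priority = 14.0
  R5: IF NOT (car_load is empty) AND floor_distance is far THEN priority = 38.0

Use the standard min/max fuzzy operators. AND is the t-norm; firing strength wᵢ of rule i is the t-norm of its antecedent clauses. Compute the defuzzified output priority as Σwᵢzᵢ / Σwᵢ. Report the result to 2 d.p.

30.73

R1 (z=0.3): empty=0.11, near=0.91; AND[min(a, b)] → w = 0.11
R2 (z=46.6): full=0.87 → w = 0.87
R3 (z=55.0): empty=0.11, far=0.15; AND[min(a, b)] → w = 0.11
R4 (z=14.0): full=0.87, ¬far=1−0.15=0.85; AND[min(a, b)] → w = 0.85
R5 (z=38.0): ¬empty=1−0.11=0.89, far=0.15; AND[min(a, b)] → w = 0.15
Weighted average = (0.11·0.3 + 0.87·46.6 + 0.11·55.0 + 0.85·14.0 + 0.15·38.0) / (0.11 + 0.87 + 0.11 + 0.85 + 0.15)
  = 64.2250 / 2.0900 = 30.73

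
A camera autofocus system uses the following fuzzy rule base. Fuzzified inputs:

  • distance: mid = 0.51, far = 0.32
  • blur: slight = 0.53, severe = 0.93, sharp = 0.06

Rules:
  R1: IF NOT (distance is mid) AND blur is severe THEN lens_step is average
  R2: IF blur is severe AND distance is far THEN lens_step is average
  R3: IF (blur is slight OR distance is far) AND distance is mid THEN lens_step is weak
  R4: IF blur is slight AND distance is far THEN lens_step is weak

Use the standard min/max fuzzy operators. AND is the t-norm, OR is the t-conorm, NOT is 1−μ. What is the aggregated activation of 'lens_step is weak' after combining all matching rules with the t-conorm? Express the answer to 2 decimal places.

0.51

R1: ¬mid=1−0.51=0.49, severe=0.93; AND[min(a, b)] → w = 0.49
R2: severe=0.93, far=0.32; AND[min(a, b)] → w = 0.32
R3: (slight=0.53 OR far=0.32) = 0.53; AND[min(a, b)] with mid=0.51 → w = 0.51
R4: slight=0.53, far=0.32; AND[min(a, b)] → w = 0.32
Rules with consequent 'weak': {R3, R4} → strengths 0.51, 0.32
Aggregate via t-conorm [max(a, b)]: 0.51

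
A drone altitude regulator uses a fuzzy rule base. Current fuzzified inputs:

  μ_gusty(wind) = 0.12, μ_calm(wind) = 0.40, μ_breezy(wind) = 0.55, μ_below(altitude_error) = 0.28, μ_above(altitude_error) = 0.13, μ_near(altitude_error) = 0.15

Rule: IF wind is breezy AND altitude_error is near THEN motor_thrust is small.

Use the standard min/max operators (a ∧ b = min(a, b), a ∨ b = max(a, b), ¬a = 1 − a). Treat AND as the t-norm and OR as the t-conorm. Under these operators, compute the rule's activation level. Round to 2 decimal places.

0.15

firing strength: breezy=0.55, near=0.15; AND[min(a, b)] → w = 0.15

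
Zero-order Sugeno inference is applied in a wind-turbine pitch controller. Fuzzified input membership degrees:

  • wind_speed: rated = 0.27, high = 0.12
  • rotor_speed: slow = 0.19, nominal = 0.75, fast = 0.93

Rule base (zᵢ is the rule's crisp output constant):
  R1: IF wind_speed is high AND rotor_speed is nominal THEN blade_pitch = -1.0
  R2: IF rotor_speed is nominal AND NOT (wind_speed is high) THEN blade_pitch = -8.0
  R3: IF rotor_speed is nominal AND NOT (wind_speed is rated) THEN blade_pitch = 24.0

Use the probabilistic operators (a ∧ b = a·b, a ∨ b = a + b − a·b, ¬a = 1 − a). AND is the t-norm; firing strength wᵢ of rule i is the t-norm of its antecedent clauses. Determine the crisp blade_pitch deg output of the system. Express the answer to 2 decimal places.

R1 (z=-1.0): high=0.12, nominal=0.75; AND[a·b] → w = 0.0900
R2 (z=-8.0): nominal=0.75, ¬high=1−0.12=0.88; AND[a·b] → w = 0.6600
R3 (z=24.0): nominal=0.75, ¬rated=1−0.27=0.73; AND[a·b] → w = 0.5475
Weighted average = (0.0900·-1.0 + 0.6600·-8.0 + 0.5475·24.0) / (0.0900 + 0.6600 + 0.5475)
  = 7.7700 / 1.2975 = 5.99

5.99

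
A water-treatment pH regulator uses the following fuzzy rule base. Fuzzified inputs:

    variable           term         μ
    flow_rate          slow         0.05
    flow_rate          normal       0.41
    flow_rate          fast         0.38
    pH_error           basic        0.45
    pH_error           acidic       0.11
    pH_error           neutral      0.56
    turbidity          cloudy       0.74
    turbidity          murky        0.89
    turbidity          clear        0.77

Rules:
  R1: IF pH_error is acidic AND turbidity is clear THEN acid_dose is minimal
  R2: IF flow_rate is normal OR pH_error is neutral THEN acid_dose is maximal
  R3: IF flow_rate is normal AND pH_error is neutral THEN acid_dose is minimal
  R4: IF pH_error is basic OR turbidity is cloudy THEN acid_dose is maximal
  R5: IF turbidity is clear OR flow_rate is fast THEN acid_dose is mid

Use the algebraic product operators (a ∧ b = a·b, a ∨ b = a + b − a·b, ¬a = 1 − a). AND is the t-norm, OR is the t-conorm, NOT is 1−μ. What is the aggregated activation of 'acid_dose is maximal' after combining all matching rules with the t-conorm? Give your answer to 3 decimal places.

R1: acidic=0.11, clear=0.77; AND[a·b] → w = 0.0847
R2: normal=0.41, neutral=0.56; OR[a + b − a·b] → w = 0.7404
R3: normal=0.41, neutral=0.56; AND[a·b] → w = 0.2296
R4: basic=0.45, cloudy=0.74; OR[a + b − a·b] → w = 0.8570
R5: clear=0.77, fast=0.38; OR[a + b − a·b] → w = 0.8574
Rules with consequent 'maximal': {R2, R4} → strengths 0.7404, 0.8570
Aggregate via t-conorm [a + b − a·b]: 0.9629

0.963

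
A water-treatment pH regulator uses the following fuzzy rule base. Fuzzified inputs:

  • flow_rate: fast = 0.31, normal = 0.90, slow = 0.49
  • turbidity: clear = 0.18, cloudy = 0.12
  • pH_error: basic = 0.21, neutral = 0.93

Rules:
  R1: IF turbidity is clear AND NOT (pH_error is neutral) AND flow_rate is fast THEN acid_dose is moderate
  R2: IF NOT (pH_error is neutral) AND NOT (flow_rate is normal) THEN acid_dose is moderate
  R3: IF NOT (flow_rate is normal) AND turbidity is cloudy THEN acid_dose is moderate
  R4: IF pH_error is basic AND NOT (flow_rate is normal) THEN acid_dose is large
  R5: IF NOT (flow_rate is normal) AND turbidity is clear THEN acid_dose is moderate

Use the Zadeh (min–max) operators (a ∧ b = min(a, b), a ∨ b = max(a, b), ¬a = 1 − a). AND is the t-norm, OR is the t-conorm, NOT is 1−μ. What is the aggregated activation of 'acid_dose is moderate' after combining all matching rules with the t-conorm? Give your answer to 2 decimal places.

0.10

R1: clear=0.18, ¬neutral=1−0.93=0.07, fast=0.31; AND[min(a, b)] → w = 0.07
R2: ¬neutral=1−0.93=0.07, ¬normal=1−0.90=0.10; AND[min(a, b)] → w = 0.07
R3: ¬normal=1−0.90=0.10, cloudy=0.12; AND[min(a, b)] → w = 0.10
R4: basic=0.21, ¬normal=1−0.90=0.10; AND[min(a, b)] → w = 0.10
R5: ¬normal=1−0.90=0.10, clear=0.18; AND[min(a, b)] → w = 0.10
Rules with consequent 'moderate': {R1, R2, R3, R5} → strengths 0.07, 0.07, 0.10, 0.10
Aggregate via t-conorm [max(a, b)]: 0.10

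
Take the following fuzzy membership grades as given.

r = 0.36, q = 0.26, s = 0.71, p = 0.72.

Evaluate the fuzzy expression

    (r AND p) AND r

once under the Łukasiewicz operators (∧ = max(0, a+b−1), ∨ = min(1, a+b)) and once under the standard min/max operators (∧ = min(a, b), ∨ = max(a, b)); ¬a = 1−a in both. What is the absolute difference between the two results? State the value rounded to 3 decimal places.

Under Łukasiewicz:
  r AND p = max(0, a+b−1) on (0.36, 0.72) = 0.08
  (r AND p) AND r = max(0, a+b−1) on (0.08, 0.36) = 0.00
  → value = 0.0000
Under standard min/max:
  r AND p = min(a, b) on (0.36, 0.72) = 0.36
  (r AND p) AND r = min(a, b) on (0.36, 0.36) = 0.36
  → value = 0.3600
|0.0000 − 0.3600| = 0.360

0.360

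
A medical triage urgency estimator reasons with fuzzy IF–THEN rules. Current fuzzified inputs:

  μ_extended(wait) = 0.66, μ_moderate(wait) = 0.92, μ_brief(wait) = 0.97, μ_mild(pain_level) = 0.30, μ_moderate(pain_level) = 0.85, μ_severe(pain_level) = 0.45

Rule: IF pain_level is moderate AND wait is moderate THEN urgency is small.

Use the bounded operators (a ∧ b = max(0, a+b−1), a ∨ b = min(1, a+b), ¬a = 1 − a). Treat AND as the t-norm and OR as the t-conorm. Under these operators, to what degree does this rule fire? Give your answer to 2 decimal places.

0.77

firing strength: moderate=0.85, moderate=0.92; AND[max(0, a+b−1)] → w = 0.77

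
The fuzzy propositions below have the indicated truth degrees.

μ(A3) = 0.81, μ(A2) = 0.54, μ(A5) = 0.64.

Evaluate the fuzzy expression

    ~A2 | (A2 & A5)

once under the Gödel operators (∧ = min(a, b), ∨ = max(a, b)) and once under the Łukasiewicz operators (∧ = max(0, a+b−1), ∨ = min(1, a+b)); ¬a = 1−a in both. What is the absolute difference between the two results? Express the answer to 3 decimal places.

0.100

Under Gödel:
  ~A2 = 1 − 0.54 = 0.46
  A2 & A5 = min(a, b) on (0.54, 0.64) = 0.54
  ~A2 | (A2 & A5) = max(a, b) on (0.46, 0.54) = 0.54
  → value = 0.5400
Under Łukasiewicz:
  ~A2 = 1 − 0.54 = 0.46
  A2 & A5 = max(0, a+b−1) on (0.54, 0.64) = 0.18
  ~A2 | (A2 & A5) = min(1, a+b) on (0.46, 0.18) = 0.64
  → value = 0.6400
|0.5400 − 0.6400| = 0.100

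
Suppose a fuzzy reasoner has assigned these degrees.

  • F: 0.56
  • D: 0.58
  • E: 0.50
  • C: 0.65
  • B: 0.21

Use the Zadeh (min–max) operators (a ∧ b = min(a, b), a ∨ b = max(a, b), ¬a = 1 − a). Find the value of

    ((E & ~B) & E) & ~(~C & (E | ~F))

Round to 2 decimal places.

0.50

~B = 1 − 0.21 = 0.79
E & ~B = min(a, b) on (0.50, 0.79) = 0.50
(E & ~B) & E = min(a, b) on (0.50, 0.50) = 0.50
~C = 1 − 0.65 = 0.35
~F = 1 − 0.56 = 0.44
E | ~F = max(a, b) on (0.50, 0.44) = 0.50
~C & (E | ~F) = min(a, b) on (0.35, 0.50) = 0.35
~(~C & (E | ~F)) = 1 − 0.35 = 0.65
((E & ~B) & E) & ~(~C & (E | ~F)) = min(a, b) on (0.50, 0.65) = 0.50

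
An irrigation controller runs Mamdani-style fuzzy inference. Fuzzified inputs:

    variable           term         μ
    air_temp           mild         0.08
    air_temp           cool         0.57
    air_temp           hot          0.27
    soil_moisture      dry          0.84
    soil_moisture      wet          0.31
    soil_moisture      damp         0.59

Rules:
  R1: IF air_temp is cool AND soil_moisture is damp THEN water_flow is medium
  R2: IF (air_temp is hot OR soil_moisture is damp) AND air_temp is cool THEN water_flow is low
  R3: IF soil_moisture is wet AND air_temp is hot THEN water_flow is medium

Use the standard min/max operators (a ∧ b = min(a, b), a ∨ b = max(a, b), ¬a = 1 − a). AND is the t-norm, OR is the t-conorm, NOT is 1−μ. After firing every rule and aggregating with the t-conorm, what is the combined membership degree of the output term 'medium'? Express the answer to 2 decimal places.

R1: cool=0.57, damp=0.59; AND[min(a, b)] → w = 0.57
R2: (hot=0.27 OR damp=0.59) = 0.59; AND[min(a, b)] with cool=0.57 → w = 0.57
R3: wet=0.31, hot=0.27; AND[min(a, b)] → w = 0.27
Rules with consequent 'medium': {R1, R3} → strengths 0.57, 0.27
Aggregate via t-conorm [max(a, b)]: 0.57

0.57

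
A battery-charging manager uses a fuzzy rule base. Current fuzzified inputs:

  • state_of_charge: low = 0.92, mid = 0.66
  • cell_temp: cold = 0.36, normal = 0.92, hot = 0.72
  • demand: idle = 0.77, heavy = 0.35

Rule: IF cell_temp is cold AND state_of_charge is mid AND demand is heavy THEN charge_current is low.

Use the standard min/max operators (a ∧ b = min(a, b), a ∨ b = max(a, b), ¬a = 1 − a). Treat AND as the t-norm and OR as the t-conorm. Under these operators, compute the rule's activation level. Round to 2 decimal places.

firing strength: cold=0.36, mid=0.66, heavy=0.35; AND[min(a, b)] → w = 0.35

0.35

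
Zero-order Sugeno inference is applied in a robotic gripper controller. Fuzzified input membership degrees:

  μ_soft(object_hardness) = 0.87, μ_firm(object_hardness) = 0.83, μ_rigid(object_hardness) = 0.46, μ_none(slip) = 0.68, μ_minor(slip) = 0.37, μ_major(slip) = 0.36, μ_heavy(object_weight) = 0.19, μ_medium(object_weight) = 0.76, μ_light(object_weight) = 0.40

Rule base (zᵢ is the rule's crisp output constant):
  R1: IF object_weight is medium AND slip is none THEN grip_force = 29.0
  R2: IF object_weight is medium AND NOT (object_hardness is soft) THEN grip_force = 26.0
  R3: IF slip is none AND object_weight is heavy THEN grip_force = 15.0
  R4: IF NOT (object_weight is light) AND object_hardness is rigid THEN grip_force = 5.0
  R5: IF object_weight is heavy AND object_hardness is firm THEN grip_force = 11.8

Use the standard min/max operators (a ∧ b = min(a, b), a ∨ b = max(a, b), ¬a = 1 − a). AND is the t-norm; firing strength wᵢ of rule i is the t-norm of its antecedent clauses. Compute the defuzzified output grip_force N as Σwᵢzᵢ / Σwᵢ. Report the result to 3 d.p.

18.480

R1 (z=29.0): medium=0.76, none=0.68; AND[min(a, b)] → w = 0.68
R2 (z=26.0): medium=0.76, ¬soft=1−0.87=0.13; AND[min(a, b)] → w = 0.13
R3 (z=15.0): none=0.68, heavy=0.19; AND[min(a, b)] → w = 0.19
R4 (z=5.0): ¬light=1−0.40=0.60, rigid=0.46; AND[min(a, b)] → w = 0.46
R5 (z=11.8): heavy=0.19, firm=0.83; AND[min(a, b)] → w = 0.19
Weighted average = (0.68·29.0 + 0.13·26.0 + 0.19·15.0 + 0.46·5.0 + 0.19·11.8) / (0.68 + 0.13 + 0.19 + 0.46 + 0.19)
  = 30.4920 / 1.6500 = 18.480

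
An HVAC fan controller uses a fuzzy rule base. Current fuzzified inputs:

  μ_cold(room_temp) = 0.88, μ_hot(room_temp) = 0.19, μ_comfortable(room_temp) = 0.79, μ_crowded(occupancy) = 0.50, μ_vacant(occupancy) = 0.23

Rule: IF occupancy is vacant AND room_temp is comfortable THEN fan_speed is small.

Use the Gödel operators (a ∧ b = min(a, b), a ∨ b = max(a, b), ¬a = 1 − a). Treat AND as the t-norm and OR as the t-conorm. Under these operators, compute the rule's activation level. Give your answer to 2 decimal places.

firing strength: vacant=0.23, comfortable=0.79; AND[min(a, b)] → w = 0.23

0.23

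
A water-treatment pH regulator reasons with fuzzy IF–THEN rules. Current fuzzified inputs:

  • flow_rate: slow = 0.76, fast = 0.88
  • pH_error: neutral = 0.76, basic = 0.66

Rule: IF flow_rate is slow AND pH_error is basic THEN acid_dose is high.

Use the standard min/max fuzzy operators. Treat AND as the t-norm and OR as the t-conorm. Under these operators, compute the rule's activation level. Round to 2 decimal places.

0.66

firing strength: slow=0.76, basic=0.66; AND[min(a, b)] → w = 0.66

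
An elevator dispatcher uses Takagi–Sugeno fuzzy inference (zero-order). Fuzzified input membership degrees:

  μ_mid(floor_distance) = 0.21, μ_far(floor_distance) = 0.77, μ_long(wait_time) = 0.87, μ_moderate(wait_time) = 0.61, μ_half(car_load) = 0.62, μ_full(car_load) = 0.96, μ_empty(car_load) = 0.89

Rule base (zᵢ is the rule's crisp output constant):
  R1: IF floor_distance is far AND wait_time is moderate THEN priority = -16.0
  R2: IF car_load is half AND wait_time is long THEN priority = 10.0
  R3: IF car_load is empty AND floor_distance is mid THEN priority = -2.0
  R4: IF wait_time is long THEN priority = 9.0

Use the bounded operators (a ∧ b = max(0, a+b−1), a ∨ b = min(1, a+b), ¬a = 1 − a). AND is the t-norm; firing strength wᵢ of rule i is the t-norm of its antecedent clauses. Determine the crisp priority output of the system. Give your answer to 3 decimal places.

3.505

R1 (z=-16.0): far=0.77, moderate=0.61; AND[max(0, a+b−1)] → w = 0.38
R2 (z=10.0): half=0.62, long=0.87; AND[max(0, a+b−1)] → w = 0.49
R3 (z=-2.0): empty=0.89, mid=0.21; AND[max(0, a+b−1)] → w = 0.10
R4 (z=9.0): long=0.87 → w = 0.87
Weighted average = (0.38·-16.0 + 0.49·10.0 + 0.10·-2.0 + 0.87·9.0) / (0.38 + 0.49 + 0.10 + 0.87)
  = 6.4500 / 1.8400 = 3.505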